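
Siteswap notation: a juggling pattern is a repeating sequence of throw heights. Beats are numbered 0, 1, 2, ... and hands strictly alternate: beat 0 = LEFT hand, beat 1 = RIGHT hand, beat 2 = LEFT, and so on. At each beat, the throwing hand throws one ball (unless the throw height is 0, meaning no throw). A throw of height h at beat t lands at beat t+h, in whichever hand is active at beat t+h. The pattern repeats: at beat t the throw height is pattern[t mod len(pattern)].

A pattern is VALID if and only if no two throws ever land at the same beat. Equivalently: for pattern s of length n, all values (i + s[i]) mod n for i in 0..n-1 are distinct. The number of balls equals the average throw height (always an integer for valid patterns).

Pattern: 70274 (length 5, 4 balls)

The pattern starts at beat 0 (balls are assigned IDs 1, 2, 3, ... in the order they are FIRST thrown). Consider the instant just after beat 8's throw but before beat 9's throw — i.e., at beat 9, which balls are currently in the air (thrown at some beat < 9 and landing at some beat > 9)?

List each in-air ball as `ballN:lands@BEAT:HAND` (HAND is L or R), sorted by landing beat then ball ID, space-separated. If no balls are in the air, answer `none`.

Answer: ball3:lands@10:L ball4:lands@12:L ball2:lands@15:R

Derivation:
Beat 0 (L): throw ball1 h=7 -> lands@7:R; in-air after throw: [b1@7:R]
Beat 2 (L): throw ball2 h=2 -> lands@4:L; in-air after throw: [b2@4:L b1@7:R]
Beat 3 (R): throw ball3 h=7 -> lands@10:L; in-air after throw: [b2@4:L b1@7:R b3@10:L]
Beat 4 (L): throw ball2 h=4 -> lands@8:L; in-air after throw: [b1@7:R b2@8:L b3@10:L]
Beat 5 (R): throw ball4 h=7 -> lands@12:L; in-air after throw: [b1@7:R b2@8:L b3@10:L b4@12:L]
Beat 7 (R): throw ball1 h=2 -> lands@9:R; in-air after throw: [b2@8:L b1@9:R b3@10:L b4@12:L]
Beat 8 (L): throw ball2 h=7 -> lands@15:R; in-air after throw: [b1@9:R b3@10:L b4@12:L b2@15:R]
Beat 9 (R): throw ball1 h=4 -> lands@13:R; in-air after throw: [b3@10:L b4@12:L b1@13:R b2@15:R]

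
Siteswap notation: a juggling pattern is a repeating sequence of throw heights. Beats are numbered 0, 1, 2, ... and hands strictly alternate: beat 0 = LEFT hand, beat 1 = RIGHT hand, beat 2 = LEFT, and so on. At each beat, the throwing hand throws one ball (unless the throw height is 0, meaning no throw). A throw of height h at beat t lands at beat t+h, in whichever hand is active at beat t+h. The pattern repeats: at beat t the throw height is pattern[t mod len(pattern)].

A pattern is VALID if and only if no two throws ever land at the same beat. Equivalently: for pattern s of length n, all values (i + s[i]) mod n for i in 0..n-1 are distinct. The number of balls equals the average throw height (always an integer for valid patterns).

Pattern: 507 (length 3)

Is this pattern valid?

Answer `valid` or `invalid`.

Answer: valid

Derivation:
i=0: (i + s[i]) mod n = (0 + 5) mod 3 = 2
i=1: (i + s[i]) mod n = (1 + 0) mod 3 = 1
i=2: (i + s[i]) mod n = (2 + 7) mod 3 = 0
Residues: [2, 1, 0], distinct: True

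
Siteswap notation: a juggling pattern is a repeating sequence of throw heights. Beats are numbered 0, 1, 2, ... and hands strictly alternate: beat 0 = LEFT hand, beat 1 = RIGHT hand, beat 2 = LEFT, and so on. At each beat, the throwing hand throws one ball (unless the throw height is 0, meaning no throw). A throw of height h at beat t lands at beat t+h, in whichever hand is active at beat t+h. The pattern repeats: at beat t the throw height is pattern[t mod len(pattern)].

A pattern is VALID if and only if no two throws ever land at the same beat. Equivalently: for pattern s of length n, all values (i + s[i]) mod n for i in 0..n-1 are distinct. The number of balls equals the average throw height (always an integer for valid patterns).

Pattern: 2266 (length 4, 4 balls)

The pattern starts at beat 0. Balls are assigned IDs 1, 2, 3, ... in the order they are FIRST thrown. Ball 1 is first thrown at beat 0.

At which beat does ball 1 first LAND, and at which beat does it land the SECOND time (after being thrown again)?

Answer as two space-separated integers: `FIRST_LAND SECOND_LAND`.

Beat 0 (L): throw ball1 h=2 -> lands@2:L; in-air after throw: [b1@2:L]
Beat 1 (R): throw ball2 h=2 -> lands@3:R; in-air after throw: [b1@2:L b2@3:R]
Beat 2 (L): throw ball1 h=6 -> lands@8:L; in-air after throw: [b2@3:R b1@8:L]
Beat 3 (R): throw ball2 h=6 -> lands@9:R; in-air after throw: [b1@8:L b2@9:R]
Beat 4 (L): throw ball3 h=2 -> lands@6:L; in-air after throw: [b3@6:L b1@8:L b2@9:R]
Beat 5 (R): throw ball4 h=2 -> lands@7:R; in-air after throw: [b3@6:L b4@7:R b1@8:L b2@9:R]
Beat 6 (L): throw ball3 h=6 -> lands@12:L; in-air after throw: [b4@7:R b1@8:L b2@9:R b3@12:L]
Beat 7 (R): throw ball4 h=6 -> lands@13:R; in-air after throw: [b1@8:L b2@9:R b3@12:L b4@13:R]
Beat 8 (L): throw ball1 h=2 -> lands@10:L; in-air after throw: [b2@9:R b1@10:L b3@12:L b4@13:R]
Ball 1: thrown@0 h=2 -> first land @2; rethrown@2 h=6 -> second land @8

Answer: 2 8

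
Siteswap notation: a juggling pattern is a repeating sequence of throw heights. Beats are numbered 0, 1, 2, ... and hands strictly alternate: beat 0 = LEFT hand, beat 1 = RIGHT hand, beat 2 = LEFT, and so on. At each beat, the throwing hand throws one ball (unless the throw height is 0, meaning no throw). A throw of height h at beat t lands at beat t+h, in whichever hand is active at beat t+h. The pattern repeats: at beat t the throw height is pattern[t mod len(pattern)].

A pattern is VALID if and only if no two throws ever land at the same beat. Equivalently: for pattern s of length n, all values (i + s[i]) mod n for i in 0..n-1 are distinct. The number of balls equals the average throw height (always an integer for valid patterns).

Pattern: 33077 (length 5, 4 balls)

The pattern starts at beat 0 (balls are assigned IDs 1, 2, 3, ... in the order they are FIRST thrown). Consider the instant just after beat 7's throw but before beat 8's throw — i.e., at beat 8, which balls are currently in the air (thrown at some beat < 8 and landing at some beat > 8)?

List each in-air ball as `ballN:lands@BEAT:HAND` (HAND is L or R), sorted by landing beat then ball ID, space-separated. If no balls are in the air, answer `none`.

Beat 0 (L): throw ball1 h=3 -> lands@3:R; in-air after throw: [b1@3:R]
Beat 1 (R): throw ball2 h=3 -> lands@4:L; in-air after throw: [b1@3:R b2@4:L]
Beat 3 (R): throw ball1 h=7 -> lands@10:L; in-air after throw: [b2@4:L b1@10:L]
Beat 4 (L): throw ball2 h=7 -> lands@11:R; in-air after throw: [b1@10:L b2@11:R]
Beat 5 (R): throw ball3 h=3 -> lands@8:L; in-air after throw: [b3@8:L b1@10:L b2@11:R]
Beat 6 (L): throw ball4 h=3 -> lands@9:R; in-air after throw: [b3@8:L b4@9:R b1@10:L b2@11:R]
Beat 8 (L): throw ball3 h=7 -> lands@15:R; in-air after throw: [b4@9:R b1@10:L b2@11:R b3@15:R]

Answer: ball4:lands@9:R ball1:lands@10:L ball2:lands@11:R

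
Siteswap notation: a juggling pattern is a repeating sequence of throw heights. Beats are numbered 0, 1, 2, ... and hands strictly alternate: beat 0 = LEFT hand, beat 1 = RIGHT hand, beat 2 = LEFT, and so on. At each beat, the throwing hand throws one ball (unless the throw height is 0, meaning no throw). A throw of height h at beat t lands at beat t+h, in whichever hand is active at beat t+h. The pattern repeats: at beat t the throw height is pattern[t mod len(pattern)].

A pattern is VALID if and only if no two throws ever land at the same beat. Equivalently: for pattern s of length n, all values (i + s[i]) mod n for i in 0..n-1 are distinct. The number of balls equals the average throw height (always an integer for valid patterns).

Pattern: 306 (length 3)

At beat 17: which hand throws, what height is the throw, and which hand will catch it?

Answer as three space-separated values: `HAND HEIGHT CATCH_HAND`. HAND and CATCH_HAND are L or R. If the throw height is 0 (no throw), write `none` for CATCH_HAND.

Answer: R 6 R

Derivation:
Beat 17: 17 mod 2 = 1, so hand = R
Throw height = pattern[17 mod 3] = pattern[2] = 6
Lands at beat 17+6=23, 23 mod 2 = 1, so catch hand = R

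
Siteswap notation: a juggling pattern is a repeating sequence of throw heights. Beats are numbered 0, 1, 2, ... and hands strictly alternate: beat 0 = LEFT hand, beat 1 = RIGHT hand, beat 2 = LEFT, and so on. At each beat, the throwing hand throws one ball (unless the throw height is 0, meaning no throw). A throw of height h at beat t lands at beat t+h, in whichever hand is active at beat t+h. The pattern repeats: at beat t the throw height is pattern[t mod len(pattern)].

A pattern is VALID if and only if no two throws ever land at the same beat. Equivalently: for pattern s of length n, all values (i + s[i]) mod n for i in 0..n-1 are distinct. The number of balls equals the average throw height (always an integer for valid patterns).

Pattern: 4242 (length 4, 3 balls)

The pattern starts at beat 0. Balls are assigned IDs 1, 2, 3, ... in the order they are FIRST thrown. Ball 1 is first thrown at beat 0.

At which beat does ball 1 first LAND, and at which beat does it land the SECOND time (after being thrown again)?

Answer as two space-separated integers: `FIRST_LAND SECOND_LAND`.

Beat 0 (L): throw ball1 h=4 -> lands@4:L; in-air after throw: [b1@4:L]
Beat 1 (R): throw ball2 h=2 -> lands@3:R; in-air after throw: [b2@3:R b1@4:L]
Beat 2 (L): throw ball3 h=4 -> lands@6:L; in-air after throw: [b2@3:R b1@4:L b3@6:L]
Beat 3 (R): throw ball2 h=2 -> lands@5:R; in-air after throw: [b1@4:L b2@5:R b3@6:L]
Beat 4 (L): throw ball1 h=4 -> lands@8:L; in-air after throw: [b2@5:R b3@6:L b1@8:L]
Beat 5 (R): throw ball2 h=2 -> lands@7:R; in-air after throw: [b3@6:L b2@7:R b1@8:L]
Beat 6 (L): throw ball3 h=4 -> lands@10:L; in-air after throw: [b2@7:R b1@8:L b3@10:L]
Beat 7 (R): throw ball2 h=2 -> lands@9:R; in-air after throw: [b1@8:L b2@9:R b3@10:L]
Beat 8 (L): throw ball1 h=4 -> lands@12:L; in-air after throw: [b2@9:R b3@10:L b1@12:L]
Ball 1: thrown@0 h=4 -> first land @4; rethrown@4 h=4 -> second land @8

Answer: 4 8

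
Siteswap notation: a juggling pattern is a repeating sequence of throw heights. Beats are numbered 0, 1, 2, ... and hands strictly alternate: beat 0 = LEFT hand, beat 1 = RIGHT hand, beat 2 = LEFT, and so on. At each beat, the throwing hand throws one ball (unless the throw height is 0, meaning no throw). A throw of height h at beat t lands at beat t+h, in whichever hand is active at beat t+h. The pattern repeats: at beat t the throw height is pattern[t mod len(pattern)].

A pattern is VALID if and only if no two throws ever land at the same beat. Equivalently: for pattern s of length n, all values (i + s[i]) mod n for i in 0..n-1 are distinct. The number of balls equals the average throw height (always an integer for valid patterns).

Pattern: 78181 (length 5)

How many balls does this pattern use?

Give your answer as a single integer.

Answer: 5

Derivation:
Pattern = [7, 8, 1, 8, 1], length n = 5
  position 0: throw height = 7, running sum = 7
  position 1: throw height = 8, running sum = 15
  position 2: throw height = 1, running sum = 16
  position 3: throw height = 8, running sum = 24
  position 4: throw height = 1, running sum = 25
Total sum = 25; balls = sum / n = 25 / 5 = 5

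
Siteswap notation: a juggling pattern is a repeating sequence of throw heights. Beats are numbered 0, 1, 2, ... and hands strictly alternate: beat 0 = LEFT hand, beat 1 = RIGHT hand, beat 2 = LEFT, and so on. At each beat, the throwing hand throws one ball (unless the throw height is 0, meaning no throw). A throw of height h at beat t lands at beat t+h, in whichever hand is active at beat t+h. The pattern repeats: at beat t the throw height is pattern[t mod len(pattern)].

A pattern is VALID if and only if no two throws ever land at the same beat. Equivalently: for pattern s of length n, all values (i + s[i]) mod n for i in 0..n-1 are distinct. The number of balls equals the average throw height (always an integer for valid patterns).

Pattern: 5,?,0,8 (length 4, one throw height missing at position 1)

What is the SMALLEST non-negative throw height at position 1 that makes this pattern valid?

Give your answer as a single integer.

Answer: 3

Derivation:
i=0: (0 + 5) mod 4 = 1
i=1: s[i]=? (unknown)
i=2: (2 + 0) mod 4 = 2
i=3: (3 + 8) mod 4 = 3
Known residues: [1, 2, 3]; need a permutation of 0..3, so missing residue r = 0
Need (1 + s) mod 4 = 0; smallest s = (0 - 1) mod 4 = 3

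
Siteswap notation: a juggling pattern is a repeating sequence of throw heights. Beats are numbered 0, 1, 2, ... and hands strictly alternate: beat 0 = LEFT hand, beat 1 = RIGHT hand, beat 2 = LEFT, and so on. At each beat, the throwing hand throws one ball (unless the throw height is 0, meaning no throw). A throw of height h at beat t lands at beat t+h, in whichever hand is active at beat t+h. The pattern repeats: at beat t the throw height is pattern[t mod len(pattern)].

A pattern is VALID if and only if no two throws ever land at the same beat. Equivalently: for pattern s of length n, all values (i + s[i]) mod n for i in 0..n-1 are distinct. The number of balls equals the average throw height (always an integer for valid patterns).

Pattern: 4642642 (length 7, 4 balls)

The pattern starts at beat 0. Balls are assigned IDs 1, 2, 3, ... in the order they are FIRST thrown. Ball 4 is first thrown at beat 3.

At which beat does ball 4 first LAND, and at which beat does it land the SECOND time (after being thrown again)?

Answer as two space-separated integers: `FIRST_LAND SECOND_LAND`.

Answer: 5 9

Derivation:
Beat 0 (L): throw ball1 h=4 -> lands@4:L; in-air after throw: [b1@4:L]
Beat 1 (R): throw ball2 h=6 -> lands@7:R; in-air after throw: [b1@4:L b2@7:R]
Beat 2 (L): throw ball3 h=4 -> lands@6:L; in-air after throw: [b1@4:L b3@6:L b2@7:R]
Beat 3 (R): throw ball4 h=2 -> lands@5:R; in-air after throw: [b1@4:L b4@5:R b3@6:L b2@7:R]
Beat 4 (L): throw ball1 h=6 -> lands@10:L; in-air after throw: [b4@5:R b3@6:L b2@7:R b1@10:L]
Beat 5 (R): throw ball4 h=4 -> lands@9:R; in-air after throw: [b3@6:L b2@7:R b4@9:R b1@10:L]
Beat 6 (L): throw ball3 h=2 -> lands@8:L; in-air after throw: [b2@7:R b3@8:L b4@9:R b1@10:L]
Beat 7 (R): throw ball2 h=4 -> lands@11:R; in-air after throw: [b3@8:L b4@9:R b1@10:L b2@11:R]
Beat 8 (L): throw ball3 h=6 -> lands@14:L; in-air after throw: [b4@9:R b1@10:L b2@11:R b3@14:L]
Beat 9 (R): throw ball4 h=4 -> lands@13:R; in-air after throw: [b1@10:L b2@11:R b4@13:R b3@14:L]
Ball 4: thrown@3 h=2 -> first land @5; rethrown@5 h=4 -> second land @9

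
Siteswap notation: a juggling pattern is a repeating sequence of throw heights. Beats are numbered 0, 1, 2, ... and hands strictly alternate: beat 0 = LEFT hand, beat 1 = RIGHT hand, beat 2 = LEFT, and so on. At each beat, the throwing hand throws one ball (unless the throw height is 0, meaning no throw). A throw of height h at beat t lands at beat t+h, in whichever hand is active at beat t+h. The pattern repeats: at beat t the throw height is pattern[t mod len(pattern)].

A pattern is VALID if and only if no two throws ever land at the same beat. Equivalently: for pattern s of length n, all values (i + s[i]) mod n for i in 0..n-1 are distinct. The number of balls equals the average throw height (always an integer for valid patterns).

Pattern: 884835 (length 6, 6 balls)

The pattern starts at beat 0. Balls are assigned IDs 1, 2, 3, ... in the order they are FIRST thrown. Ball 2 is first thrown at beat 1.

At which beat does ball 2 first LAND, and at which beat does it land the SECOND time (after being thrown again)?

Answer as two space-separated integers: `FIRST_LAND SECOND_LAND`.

Answer: 9 17

Derivation:
Beat 0 (L): throw ball1 h=8 -> lands@8:L; in-air after throw: [b1@8:L]
Beat 1 (R): throw ball2 h=8 -> lands@9:R; in-air after throw: [b1@8:L b2@9:R]
Beat 2 (L): throw ball3 h=4 -> lands@6:L; in-air after throw: [b3@6:L b1@8:L b2@9:R]
Beat 3 (R): throw ball4 h=8 -> lands@11:R; in-air after throw: [b3@6:L b1@8:L b2@9:R b4@11:R]
Beat 4 (L): throw ball5 h=3 -> lands@7:R; in-air after throw: [b3@6:L b5@7:R b1@8:L b2@9:R b4@11:R]
Beat 5 (R): throw ball6 h=5 -> lands@10:L; in-air after throw: [b3@6:L b5@7:R b1@8:L b2@9:R b6@10:L b4@11:R]
Beat 6 (L): throw ball3 h=8 -> lands@14:L; in-air after throw: [b5@7:R b1@8:L b2@9:R b6@10:L b4@11:R b3@14:L]
Beat 7 (R): throw ball5 h=8 -> lands@15:R; in-air after throw: [b1@8:L b2@9:R b6@10:L b4@11:R b3@14:L b5@15:R]
Beat 8 (L): throw ball1 h=4 -> lands@12:L; in-air after throw: [b2@9:R b6@10:L b4@11:R b1@12:L b3@14:L b5@15:R]
Beat 9 (R): throw ball2 h=8 -> lands@17:R; in-air after throw: [b6@10:L b4@11:R b1@12:L b3@14:L b5@15:R b2@17:R]
Beat 10 (L): throw ball6 h=3 -> lands@13:R; in-air after throw: [b4@11:R b1@12:L b6@13:R b3@14:L b5@15:R b2@17:R]
Beat 11 (R): throw ball4 h=5 -> lands@16:L; in-air after throw: [b1@12:L b6@13:R b3@14:L b5@15:R b4@16:L b2@17:R]
Beat 12 (L): throw ball1 h=8 -> lands@20:L; in-air after throw: [b6@13:R b3@14:L b5@15:R b4@16:L b2@17:R b1@20:L]
Beat 13 (R): throw ball6 h=8 -> lands@21:R; in-air after throw: [b3@14:L b5@15:R b4@16:L b2@17:R b1@20:L b6@21:R]
Beat 14 (L): throw ball3 h=4 -> lands@18:L; in-air after throw: [b5@15:R b4@16:L b2@17:R b3@18:L b1@20:L b6@21:R]
Beat 15 (R): throw ball5 h=8 -> lands@23:R; in-air after throw: [b4@16:L b2@17:R b3@18:L b1@20:L b6@21:R b5@23:R]
Beat 16 (L): throw ball4 h=3 -> lands@19:R; in-air after throw: [b2@17:R b3@18:L b4@19:R b1@20:L b6@21:R b5@23:R]
Beat 17 (R): throw ball2 h=5 -> lands@22:L; in-air after throw: [b3@18:L b4@19:R b1@20:L b6@21:R b2@22:L b5@23:R]
Ball 2: thrown@1 h=8 -> first land @9; rethrown@9 h=8 -> second land @17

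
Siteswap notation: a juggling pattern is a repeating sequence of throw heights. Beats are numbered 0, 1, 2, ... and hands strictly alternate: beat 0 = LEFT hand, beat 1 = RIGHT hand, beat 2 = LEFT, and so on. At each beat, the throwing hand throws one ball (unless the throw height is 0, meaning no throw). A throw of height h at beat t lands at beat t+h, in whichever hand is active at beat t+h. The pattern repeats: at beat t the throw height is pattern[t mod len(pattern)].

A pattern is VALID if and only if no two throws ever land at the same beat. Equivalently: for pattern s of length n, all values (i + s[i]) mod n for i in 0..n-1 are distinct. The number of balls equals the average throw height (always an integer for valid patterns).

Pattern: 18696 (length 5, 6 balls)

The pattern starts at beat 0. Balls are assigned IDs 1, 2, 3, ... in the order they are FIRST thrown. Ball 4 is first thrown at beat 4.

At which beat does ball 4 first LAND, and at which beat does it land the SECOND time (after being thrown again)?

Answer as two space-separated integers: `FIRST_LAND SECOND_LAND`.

Beat 0 (L): throw ball1 h=1 -> lands@1:R; in-air after throw: [b1@1:R]
Beat 1 (R): throw ball1 h=8 -> lands@9:R; in-air after throw: [b1@9:R]
Beat 2 (L): throw ball2 h=6 -> lands@8:L; in-air after throw: [b2@8:L b1@9:R]
Beat 3 (R): throw ball3 h=9 -> lands@12:L; in-air after throw: [b2@8:L b1@9:R b3@12:L]
Beat 4 (L): throw ball4 h=6 -> lands@10:L; in-air after throw: [b2@8:L b1@9:R b4@10:L b3@12:L]
Beat 5 (R): throw ball5 h=1 -> lands@6:L; in-air after throw: [b5@6:L b2@8:L b1@9:R b4@10:L b3@12:L]
Beat 6 (L): throw ball5 h=8 -> lands@14:L; in-air after throw: [b2@8:L b1@9:R b4@10:L b3@12:L b5@14:L]
Beat 7 (R): throw ball6 h=6 -> lands@13:R; in-air after throw: [b2@8:L b1@9:R b4@10:L b3@12:L b6@13:R b5@14:L]
Beat 8 (L): throw ball2 h=9 -> lands@17:R; in-air after throw: [b1@9:R b4@10:L b3@12:L b6@13:R b5@14:L b2@17:R]
Beat 9 (R): throw ball1 h=6 -> lands@15:R; in-air after throw: [b4@10:L b3@12:L b6@13:R b5@14:L b1@15:R b2@17:R]
Beat 10 (L): throw ball4 h=1 -> lands@11:R; in-air after throw: [b4@11:R b3@12:L b6@13:R b5@14:L b1@15:R b2@17:R]
Beat 11 (R): throw ball4 h=8 -> lands@19:R; in-air after throw: [b3@12:L b6@13:R b5@14:L b1@15:R b2@17:R b4@19:R]
Ball 4: thrown@4 h=6 -> first land @10; rethrown@10 h=1 -> second land @11

Answer: 10 11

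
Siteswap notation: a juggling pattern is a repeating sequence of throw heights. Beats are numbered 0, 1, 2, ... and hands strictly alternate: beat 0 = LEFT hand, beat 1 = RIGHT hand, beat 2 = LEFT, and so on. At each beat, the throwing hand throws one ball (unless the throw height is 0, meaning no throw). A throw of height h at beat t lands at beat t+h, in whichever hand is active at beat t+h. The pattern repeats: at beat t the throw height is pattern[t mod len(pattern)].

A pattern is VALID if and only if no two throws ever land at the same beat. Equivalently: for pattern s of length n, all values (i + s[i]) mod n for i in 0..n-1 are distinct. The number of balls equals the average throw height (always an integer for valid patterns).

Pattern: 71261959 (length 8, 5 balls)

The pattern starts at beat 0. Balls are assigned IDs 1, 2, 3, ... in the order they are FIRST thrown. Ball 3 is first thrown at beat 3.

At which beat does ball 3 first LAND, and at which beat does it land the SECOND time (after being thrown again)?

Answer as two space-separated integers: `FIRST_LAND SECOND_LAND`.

Beat 0 (L): throw ball1 h=7 -> lands@7:R; in-air after throw: [b1@7:R]
Beat 1 (R): throw ball2 h=1 -> lands@2:L; in-air after throw: [b2@2:L b1@7:R]
Beat 2 (L): throw ball2 h=2 -> lands@4:L; in-air after throw: [b2@4:L b1@7:R]
Beat 3 (R): throw ball3 h=6 -> lands@9:R; in-air after throw: [b2@4:L b1@7:R b3@9:R]
Beat 4 (L): throw ball2 h=1 -> lands@5:R; in-air after throw: [b2@5:R b1@7:R b3@9:R]
Beat 5 (R): throw ball2 h=9 -> lands@14:L; in-air after throw: [b1@7:R b3@9:R b2@14:L]
Beat 6 (L): throw ball4 h=5 -> lands@11:R; in-air after throw: [b1@7:R b3@9:R b4@11:R b2@14:L]
Beat 7 (R): throw ball1 h=9 -> lands@16:L; in-air after throw: [b3@9:R b4@11:R b2@14:L b1@16:L]
Beat 8 (L): throw ball5 h=7 -> lands@15:R; in-air after throw: [b3@9:R b4@11:R b2@14:L b5@15:R b1@16:L]
Beat 9 (R): throw ball3 h=1 -> lands@10:L; in-air after throw: [b3@10:L b4@11:R b2@14:L b5@15:R b1@16:L]
Beat 10 (L): throw ball3 h=2 -> lands@12:L; in-air after throw: [b4@11:R b3@12:L b2@14:L b5@15:R b1@16:L]
Ball 3: thrown@3 h=6 -> first land @9; rethrown@9 h=1 -> second land @10

Answer: 9 10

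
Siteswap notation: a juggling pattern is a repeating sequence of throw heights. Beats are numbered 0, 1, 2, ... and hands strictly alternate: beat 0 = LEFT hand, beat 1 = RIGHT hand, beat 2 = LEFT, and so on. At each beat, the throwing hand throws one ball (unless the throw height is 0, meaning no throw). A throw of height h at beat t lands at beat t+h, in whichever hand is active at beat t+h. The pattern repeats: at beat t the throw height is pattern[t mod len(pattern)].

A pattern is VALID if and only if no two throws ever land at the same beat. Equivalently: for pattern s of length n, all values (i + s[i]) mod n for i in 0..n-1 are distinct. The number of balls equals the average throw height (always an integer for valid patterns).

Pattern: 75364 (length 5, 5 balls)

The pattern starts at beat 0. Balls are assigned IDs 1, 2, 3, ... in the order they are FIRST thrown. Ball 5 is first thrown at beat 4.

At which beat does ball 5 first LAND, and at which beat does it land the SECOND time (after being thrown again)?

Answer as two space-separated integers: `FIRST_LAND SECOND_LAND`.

Answer: 8 14

Derivation:
Beat 0 (L): throw ball1 h=7 -> lands@7:R; in-air after throw: [b1@7:R]
Beat 1 (R): throw ball2 h=5 -> lands@6:L; in-air after throw: [b2@6:L b1@7:R]
Beat 2 (L): throw ball3 h=3 -> lands@5:R; in-air after throw: [b3@5:R b2@6:L b1@7:R]
Beat 3 (R): throw ball4 h=6 -> lands@9:R; in-air after throw: [b3@5:R b2@6:L b1@7:R b4@9:R]
Beat 4 (L): throw ball5 h=4 -> lands@8:L; in-air after throw: [b3@5:R b2@6:L b1@7:R b5@8:L b4@9:R]
Beat 5 (R): throw ball3 h=7 -> lands@12:L; in-air after throw: [b2@6:L b1@7:R b5@8:L b4@9:R b3@12:L]
Beat 6 (L): throw ball2 h=5 -> lands@11:R; in-air after throw: [b1@7:R b5@8:L b4@9:R b2@11:R b3@12:L]
Beat 7 (R): throw ball1 h=3 -> lands@10:L; in-air after throw: [b5@8:L b4@9:R b1@10:L b2@11:R b3@12:L]
Beat 8 (L): throw ball5 h=6 -> lands@14:L; in-air after throw: [b4@9:R b1@10:L b2@11:R b3@12:L b5@14:L]
Beat 9 (R): throw ball4 h=4 -> lands@13:R; in-air after throw: [b1@10:L b2@11:R b3@12:L b4@13:R b5@14:L]
Beat 10 (L): throw ball1 h=7 -> lands@17:R; in-air after throw: [b2@11:R b3@12:L b4@13:R b5@14:L b1@17:R]
Beat 11 (R): throw ball2 h=5 -> lands@16:L; in-air after throw: [b3@12:L b4@13:R b5@14:L b2@16:L b1@17:R]
Beat 12 (L): throw ball3 h=3 -> lands@15:R; in-air after throw: [b4@13:R b5@14:L b3@15:R b2@16:L b1@17:R]
Beat 13 (R): throw ball4 h=6 -> lands@19:R; in-air after throw: [b5@14:L b3@15:R b2@16:L b1@17:R b4@19:R]
Beat 14 (L): throw ball5 h=4 -> lands@18:L; in-air after throw: [b3@15:R b2@16:L b1@17:R b5@18:L b4@19:R]
Ball 5: thrown@4 h=4 -> first land @8; rethrown@8 h=6 -> second land @14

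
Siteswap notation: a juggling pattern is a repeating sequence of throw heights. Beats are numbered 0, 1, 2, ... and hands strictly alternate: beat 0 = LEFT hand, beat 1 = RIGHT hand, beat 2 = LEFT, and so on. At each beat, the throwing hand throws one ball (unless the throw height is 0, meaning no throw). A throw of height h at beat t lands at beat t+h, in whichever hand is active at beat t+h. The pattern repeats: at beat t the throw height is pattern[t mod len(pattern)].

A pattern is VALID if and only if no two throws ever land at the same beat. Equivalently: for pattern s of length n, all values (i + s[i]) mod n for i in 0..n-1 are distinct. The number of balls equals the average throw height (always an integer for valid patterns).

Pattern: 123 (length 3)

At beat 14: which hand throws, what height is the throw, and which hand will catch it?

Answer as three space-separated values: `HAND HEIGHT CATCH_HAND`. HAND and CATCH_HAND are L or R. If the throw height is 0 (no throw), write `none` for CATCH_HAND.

Answer: L 3 R

Derivation:
Beat 14: 14 mod 2 = 0, so hand = L
Throw height = pattern[14 mod 3] = pattern[2] = 3
Lands at beat 14+3=17, 17 mod 2 = 1, so catch hand = R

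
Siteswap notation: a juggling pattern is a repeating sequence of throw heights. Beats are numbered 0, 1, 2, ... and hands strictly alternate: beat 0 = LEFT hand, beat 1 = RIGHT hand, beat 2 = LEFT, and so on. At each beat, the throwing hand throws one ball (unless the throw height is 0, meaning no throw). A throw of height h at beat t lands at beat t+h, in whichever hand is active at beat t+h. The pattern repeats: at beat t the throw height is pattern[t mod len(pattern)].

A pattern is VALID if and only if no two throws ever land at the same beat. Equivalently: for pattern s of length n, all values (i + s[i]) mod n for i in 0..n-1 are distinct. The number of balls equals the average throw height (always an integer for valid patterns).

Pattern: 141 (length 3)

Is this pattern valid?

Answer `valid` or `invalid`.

Answer: valid

Derivation:
i=0: (i + s[i]) mod n = (0 + 1) mod 3 = 1
i=1: (i + s[i]) mod n = (1 + 4) mod 3 = 2
i=2: (i + s[i]) mod n = (2 + 1) mod 3 = 0
Residues: [1, 2, 0], distinct: True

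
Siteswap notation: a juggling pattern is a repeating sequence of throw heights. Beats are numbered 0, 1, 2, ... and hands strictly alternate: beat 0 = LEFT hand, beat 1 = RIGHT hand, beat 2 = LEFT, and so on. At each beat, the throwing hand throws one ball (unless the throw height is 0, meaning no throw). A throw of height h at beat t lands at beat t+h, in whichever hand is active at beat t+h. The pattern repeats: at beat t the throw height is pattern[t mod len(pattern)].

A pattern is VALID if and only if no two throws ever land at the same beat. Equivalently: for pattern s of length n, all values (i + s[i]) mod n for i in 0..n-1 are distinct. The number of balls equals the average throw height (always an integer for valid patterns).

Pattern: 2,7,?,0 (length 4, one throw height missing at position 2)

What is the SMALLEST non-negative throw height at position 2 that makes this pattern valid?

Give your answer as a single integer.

i=0: (0 + 2) mod 4 = 2
i=1: (1 + 7) mod 4 = 0
i=2: s[i]=? (unknown)
i=3: (3 + 0) mod 4 = 3
Known residues: [0, 2, 3]; need a permutation of 0..3, so missing residue r = 1
Need (2 + s) mod 4 = 1; smallest s = (1 - 2) mod 4 = 3

Answer: 3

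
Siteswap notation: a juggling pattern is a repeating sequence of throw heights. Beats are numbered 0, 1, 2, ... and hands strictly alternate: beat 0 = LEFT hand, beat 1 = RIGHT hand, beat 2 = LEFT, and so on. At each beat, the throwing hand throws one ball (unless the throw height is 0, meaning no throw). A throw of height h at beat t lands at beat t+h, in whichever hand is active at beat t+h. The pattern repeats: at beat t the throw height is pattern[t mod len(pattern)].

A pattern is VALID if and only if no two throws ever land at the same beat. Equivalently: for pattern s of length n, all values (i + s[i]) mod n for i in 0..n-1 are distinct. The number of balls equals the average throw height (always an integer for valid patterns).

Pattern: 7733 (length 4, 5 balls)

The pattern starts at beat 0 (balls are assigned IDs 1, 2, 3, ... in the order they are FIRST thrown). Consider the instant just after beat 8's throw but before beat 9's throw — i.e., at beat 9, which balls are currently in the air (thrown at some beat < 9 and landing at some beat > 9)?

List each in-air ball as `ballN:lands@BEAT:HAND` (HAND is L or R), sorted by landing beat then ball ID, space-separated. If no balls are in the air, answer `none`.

Beat 0 (L): throw ball1 h=7 -> lands@7:R; in-air after throw: [b1@7:R]
Beat 1 (R): throw ball2 h=7 -> lands@8:L; in-air after throw: [b1@7:R b2@8:L]
Beat 2 (L): throw ball3 h=3 -> lands@5:R; in-air after throw: [b3@5:R b1@7:R b2@8:L]
Beat 3 (R): throw ball4 h=3 -> lands@6:L; in-air after throw: [b3@5:R b4@6:L b1@7:R b2@8:L]
Beat 4 (L): throw ball5 h=7 -> lands@11:R; in-air after throw: [b3@5:R b4@6:L b1@7:R b2@8:L b5@11:R]
Beat 5 (R): throw ball3 h=7 -> lands@12:L; in-air after throw: [b4@6:L b1@7:R b2@8:L b5@11:R b3@12:L]
Beat 6 (L): throw ball4 h=3 -> lands@9:R; in-air after throw: [b1@7:R b2@8:L b4@9:R b5@11:R b3@12:L]
Beat 7 (R): throw ball1 h=3 -> lands@10:L; in-air after throw: [b2@8:L b4@9:R b1@10:L b5@11:R b3@12:L]
Beat 8 (L): throw ball2 h=7 -> lands@15:R; in-air after throw: [b4@9:R b1@10:L b5@11:R b3@12:L b2@15:R]
Beat 9 (R): throw ball4 h=7 -> lands@16:L; in-air after throw: [b1@10:L b5@11:R b3@12:L b2@15:R b4@16:L]

Answer: ball1:lands@10:L ball5:lands@11:R ball3:lands@12:L ball2:lands@15:R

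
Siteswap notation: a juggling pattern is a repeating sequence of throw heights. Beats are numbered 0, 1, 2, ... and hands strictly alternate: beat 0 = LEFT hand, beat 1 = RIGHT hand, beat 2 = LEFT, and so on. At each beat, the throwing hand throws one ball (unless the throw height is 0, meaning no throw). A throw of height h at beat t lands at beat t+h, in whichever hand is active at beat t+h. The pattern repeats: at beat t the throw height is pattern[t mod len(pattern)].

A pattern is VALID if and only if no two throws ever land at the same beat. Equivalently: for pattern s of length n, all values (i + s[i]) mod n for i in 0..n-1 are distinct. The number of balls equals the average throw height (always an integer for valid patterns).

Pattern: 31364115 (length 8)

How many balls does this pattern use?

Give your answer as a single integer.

Pattern = [3, 1, 3, 6, 4, 1, 1, 5], length n = 8
  position 0: throw height = 3, running sum = 3
  position 1: throw height = 1, running sum = 4
  position 2: throw height = 3, running sum = 7
  position 3: throw height = 6, running sum = 13
  position 4: throw height = 4, running sum = 17
  position 5: throw height = 1, running sum = 18
  position 6: throw height = 1, running sum = 19
  position 7: throw height = 5, running sum = 24
Total sum = 24; balls = sum / n = 24 / 8 = 3

Answer: 3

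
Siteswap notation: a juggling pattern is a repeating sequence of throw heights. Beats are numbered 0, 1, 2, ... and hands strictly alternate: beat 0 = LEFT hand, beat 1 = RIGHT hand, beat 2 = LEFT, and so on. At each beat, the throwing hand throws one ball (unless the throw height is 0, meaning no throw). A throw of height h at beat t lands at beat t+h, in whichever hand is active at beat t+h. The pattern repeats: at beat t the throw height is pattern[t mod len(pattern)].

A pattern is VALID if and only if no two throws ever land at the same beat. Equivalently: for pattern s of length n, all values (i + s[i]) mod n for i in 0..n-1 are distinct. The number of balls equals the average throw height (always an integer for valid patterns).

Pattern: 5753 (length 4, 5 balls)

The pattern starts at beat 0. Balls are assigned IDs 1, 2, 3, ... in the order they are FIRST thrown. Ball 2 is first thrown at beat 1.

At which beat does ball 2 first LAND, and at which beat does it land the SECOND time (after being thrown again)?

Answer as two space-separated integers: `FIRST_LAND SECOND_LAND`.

Beat 0 (L): throw ball1 h=5 -> lands@5:R; in-air after throw: [b1@5:R]
Beat 1 (R): throw ball2 h=7 -> lands@8:L; in-air after throw: [b1@5:R b2@8:L]
Beat 2 (L): throw ball3 h=5 -> lands@7:R; in-air after throw: [b1@5:R b3@7:R b2@8:L]
Beat 3 (R): throw ball4 h=3 -> lands@6:L; in-air after throw: [b1@5:R b4@6:L b3@7:R b2@8:L]
Beat 4 (L): throw ball5 h=5 -> lands@9:R; in-air after throw: [b1@5:R b4@6:L b3@7:R b2@8:L b5@9:R]
Beat 5 (R): throw ball1 h=7 -> lands@12:L; in-air after throw: [b4@6:L b3@7:R b2@8:L b5@9:R b1@12:L]
Beat 6 (L): throw ball4 h=5 -> lands@11:R; in-air after throw: [b3@7:R b2@8:L b5@9:R b4@11:R b1@12:L]
Beat 7 (R): throw ball3 h=3 -> lands@10:L; in-air after throw: [b2@8:L b5@9:R b3@10:L b4@11:R b1@12:L]
Beat 8 (L): throw ball2 h=5 -> lands@13:R; in-air after throw: [b5@9:R b3@10:L b4@11:R b1@12:L b2@13:R]
Beat 9 (R): throw ball5 h=7 -> lands@16:L; in-air after throw: [b3@10:L b4@11:R b1@12:L b2@13:R b5@16:L]
Beat 10 (L): throw ball3 h=5 -> lands@15:R; in-air after throw: [b4@11:R b1@12:L b2@13:R b3@15:R b5@16:L]
Beat 11 (R): throw ball4 h=3 -> lands@14:L; in-air after throw: [b1@12:L b2@13:R b4@14:L b3@15:R b5@16:L]
Beat 12 (L): throw ball1 h=5 -> lands@17:R; in-air after throw: [b2@13:R b4@14:L b3@15:R b5@16:L b1@17:R]
Beat 13 (R): throw ball2 h=7 -> lands@20:L; in-air after throw: [b4@14:L b3@15:R b5@16:L b1@17:R b2@20:L]
Ball 2: thrown@1 h=7 -> first land @8; rethrown@8 h=5 -> second land @13

Answer: 8 13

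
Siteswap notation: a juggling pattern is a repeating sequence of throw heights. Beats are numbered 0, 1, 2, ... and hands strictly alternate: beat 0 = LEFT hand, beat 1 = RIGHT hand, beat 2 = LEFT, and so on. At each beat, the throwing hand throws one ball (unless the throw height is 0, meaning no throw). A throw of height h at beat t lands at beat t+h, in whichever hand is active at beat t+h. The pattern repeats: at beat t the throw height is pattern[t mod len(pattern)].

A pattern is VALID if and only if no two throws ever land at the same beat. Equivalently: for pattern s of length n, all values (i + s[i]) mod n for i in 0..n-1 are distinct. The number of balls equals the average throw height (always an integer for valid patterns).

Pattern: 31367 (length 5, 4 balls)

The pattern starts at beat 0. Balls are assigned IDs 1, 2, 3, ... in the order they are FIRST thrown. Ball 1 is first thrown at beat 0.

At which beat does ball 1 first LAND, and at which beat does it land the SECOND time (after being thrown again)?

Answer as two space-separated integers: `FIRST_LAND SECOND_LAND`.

Answer: 3 9

Derivation:
Beat 0 (L): throw ball1 h=3 -> lands@3:R; in-air after throw: [b1@3:R]
Beat 1 (R): throw ball2 h=1 -> lands@2:L; in-air after throw: [b2@2:L b1@3:R]
Beat 2 (L): throw ball2 h=3 -> lands@5:R; in-air after throw: [b1@3:R b2@5:R]
Beat 3 (R): throw ball1 h=6 -> lands@9:R; in-air after throw: [b2@5:R b1@9:R]
Beat 4 (L): throw ball3 h=7 -> lands@11:R; in-air after throw: [b2@5:R b1@9:R b3@11:R]
Beat 5 (R): throw ball2 h=3 -> lands@8:L; in-air after throw: [b2@8:L b1@9:R b3@11:R]
Beat 6 (L): throw ball4 h=1 -> lands@7:R; in-air after throw: [b4@7:R b2@8:L b1@9:R b3@11:R]
Beat 7 (R): throw ball4 h=3 -> lands@10:L; in-air after throw: [b2@8:L b1@9:R b4@10:L b3@11:R]
Beat 8 (L): throw ball2 h=6 -> lands@14:L; in-air after throw: [b1@9:R b4@10:L b3@11:R b2@14:L]
Beat 9 (R): throw ball1 h=7 -> lands@16:L; in-air after throw: [b4@10:L b3@11:R b2@14:L b1@16:L]
Ball 1: thrown@0 h=3 -> first land @3; rethrown@3 h=6 -> second land @9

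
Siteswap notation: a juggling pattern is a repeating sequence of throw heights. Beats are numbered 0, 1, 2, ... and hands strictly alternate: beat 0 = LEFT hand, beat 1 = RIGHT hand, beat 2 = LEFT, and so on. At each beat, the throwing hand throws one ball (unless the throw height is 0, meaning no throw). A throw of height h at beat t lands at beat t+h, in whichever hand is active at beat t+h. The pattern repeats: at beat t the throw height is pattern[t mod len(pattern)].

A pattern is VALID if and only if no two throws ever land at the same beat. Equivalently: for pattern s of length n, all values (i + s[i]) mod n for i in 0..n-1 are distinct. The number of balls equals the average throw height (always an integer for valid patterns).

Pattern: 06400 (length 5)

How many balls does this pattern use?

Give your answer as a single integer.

Pattern = [0, 6, 4, 0, 0], length n = 5
  position 0: throw height = 0, running sum = 0
  position 1: throw height = 6, running sum = 6
  position 2: throw height = 4, running sum = 10
  position 3: throw height = 0, running sum = 10
  position 4: throw height = 0, running sum = 10
Total sum = 10; balls = sum / n = 10 / 5 = 2

Answer: 2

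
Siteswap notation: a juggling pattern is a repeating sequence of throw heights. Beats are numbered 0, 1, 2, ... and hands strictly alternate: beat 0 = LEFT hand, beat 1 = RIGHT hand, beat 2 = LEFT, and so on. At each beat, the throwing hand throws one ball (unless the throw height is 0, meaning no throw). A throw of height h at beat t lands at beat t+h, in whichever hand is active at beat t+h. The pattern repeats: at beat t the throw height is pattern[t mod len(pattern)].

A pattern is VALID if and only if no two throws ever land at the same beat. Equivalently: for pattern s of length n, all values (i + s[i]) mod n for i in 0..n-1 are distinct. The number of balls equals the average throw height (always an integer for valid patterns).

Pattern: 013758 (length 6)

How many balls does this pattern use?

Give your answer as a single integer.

Answer: 4

Derivation:
Pattern = [0, 1, 3, 7, 5, 8], length n = 6
  position 0: throw height = 0, running sum = 0
  position 1: throw height = 1, running sum = 1
  position 2: throw height = 3, running sum = 4
  position 3: throw height = 7, running sum = 11
  position 4: throw height = 5, running sum = 16
  position 5: throw height = 8, running sum = 24
Total sum = 24; balls = sum / n = 24 / 6 = 4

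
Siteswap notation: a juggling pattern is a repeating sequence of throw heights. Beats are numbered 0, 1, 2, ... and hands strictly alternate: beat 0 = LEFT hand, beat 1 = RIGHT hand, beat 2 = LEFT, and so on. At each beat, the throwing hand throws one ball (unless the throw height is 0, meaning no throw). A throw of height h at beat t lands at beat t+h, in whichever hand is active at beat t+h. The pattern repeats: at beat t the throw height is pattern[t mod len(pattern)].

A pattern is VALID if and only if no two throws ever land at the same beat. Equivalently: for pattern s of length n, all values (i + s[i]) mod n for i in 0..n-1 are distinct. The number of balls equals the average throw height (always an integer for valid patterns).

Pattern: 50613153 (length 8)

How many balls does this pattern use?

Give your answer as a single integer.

Pattern = [5, 0, 6, 1, 3, 1, 5, 3], length n = 8
  position 0: throw height = 5, running sum = 5
  position 1: throw height = 0, running sum = 5
  position 2: throw height = 6, running sum = 11
  position 3: throw height = 1, running sum = 12
  position 4: throw height = 3, running sum = 15
  position 5: throw height = 1, running sum = 16
  position 6: throw height = 5, running sum = 21
  position 7: throw height = 3, running sum = 24
Total sum = 24; balls = sum / n = 24 / 8 = 3

Answer: 3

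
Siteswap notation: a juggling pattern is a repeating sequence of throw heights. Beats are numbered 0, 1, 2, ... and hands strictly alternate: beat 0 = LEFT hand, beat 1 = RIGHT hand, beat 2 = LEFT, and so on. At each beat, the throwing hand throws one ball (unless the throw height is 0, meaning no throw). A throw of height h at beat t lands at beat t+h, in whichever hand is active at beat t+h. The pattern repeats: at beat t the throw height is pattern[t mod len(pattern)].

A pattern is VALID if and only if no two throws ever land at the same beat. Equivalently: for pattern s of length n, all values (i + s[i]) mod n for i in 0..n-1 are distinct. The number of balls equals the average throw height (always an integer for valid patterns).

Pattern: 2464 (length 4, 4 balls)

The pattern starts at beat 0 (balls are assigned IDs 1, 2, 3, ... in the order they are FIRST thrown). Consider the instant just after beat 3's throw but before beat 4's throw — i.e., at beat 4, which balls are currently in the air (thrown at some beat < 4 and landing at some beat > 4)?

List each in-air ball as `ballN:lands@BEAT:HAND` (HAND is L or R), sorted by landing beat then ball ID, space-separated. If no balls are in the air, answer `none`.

Answer: ball2:lands@5:R ball3:lands@7:R ball1:lands@8:L

Derivation:
Beat 0 (L): throw ball1 h=2 -> lands@2:L; in-air after throw: [b1@2:L]
Beat 1 (R): throw ball2 h=4 -> lands@5:R; in-air after throw: [b1@2:L b2@5:R]
Beat 2 (L): throw ball1 h=6 -> lands@8:L; in-air after throw: [b2@5:R b1@8:L]
Beat 3 (R): throw ball3 h=4 -> lands@7:R; in-air after throw: [b2@5:R b3@7:R b1@8:L]
Beat 4 (L): throw ball4 h=2 -> lands@6:L; in-air after throw: [b2@5:R b4@6:L b3@7:R b1@8:L]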